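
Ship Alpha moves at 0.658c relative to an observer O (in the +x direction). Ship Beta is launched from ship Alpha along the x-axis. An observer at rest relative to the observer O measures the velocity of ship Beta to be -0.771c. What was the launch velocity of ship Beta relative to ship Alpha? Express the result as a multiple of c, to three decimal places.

Invert the composition law: u' = (u − v)/(1 − uv/c²).
u' = (-0.771 − 0.658) / (1 − (-0.771)(0.658)) = -1.4290/1.5073 = -0.9480.

-0.948c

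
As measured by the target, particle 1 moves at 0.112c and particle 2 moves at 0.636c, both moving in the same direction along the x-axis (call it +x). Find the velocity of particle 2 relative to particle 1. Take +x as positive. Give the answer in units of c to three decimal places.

β_A = 0.112, β_B = 0.636.
Transform to A's frame with the inverse velocity-addition law: u' = (u − v)/(1 − uv/c²), taking u = β_B and v = β_A.
u' = (0.636 − 0.112) / (1 − (0.112)(0.636)) = 0.5240/0.9288 = 0.5642.

+0.564c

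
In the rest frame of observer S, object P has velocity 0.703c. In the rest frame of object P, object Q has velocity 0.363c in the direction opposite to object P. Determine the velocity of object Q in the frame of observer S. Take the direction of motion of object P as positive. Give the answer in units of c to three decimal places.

With v = 0.703 and u' = -0.363 (in units of c),
u = (u' + v)/(1 + u'v/c²):
u = (-0.363 + 0.703) / (1 + (-0.363)·0.703) = 0.3400/0.7448 = 0.4565

+0.456c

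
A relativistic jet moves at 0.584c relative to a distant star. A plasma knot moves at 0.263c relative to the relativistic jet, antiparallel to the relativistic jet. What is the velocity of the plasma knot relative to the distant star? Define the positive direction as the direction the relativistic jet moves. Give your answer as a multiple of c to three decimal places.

+0.379c

With v = 0.584 and u' = -0.263 (in units of c),
u = (u' + v)/(1 + u'v/c²):
u = (-0.263 + 0.584) / (1 + (-0.263)·0.584) = 0.3210/0.8464 = 0.3792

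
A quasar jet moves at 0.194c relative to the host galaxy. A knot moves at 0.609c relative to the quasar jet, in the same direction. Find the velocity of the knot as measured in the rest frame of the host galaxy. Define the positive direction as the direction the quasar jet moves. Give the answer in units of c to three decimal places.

0.718c

With v = 0.194 and u' = 0.609 (in units of c),
u = (u' + v)/(1 + u'v/c²):
u = (0.609 + 0.194) / (1 + 0.609·0.194) = 0.8030/1.1181 = 0.7182
(Galilean addition would give +0.803c.)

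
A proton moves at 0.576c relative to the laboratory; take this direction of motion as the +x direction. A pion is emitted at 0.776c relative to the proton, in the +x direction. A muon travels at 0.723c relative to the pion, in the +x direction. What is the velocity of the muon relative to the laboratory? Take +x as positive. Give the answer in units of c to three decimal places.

Apply u = (u' + v)/(1 + u'v/c²) successively, working outward toward the laboratory.
Start: velocity of the proton relative to the laboratory = 0.5760c.
Compose with the pion (u' = 0.776 in the proton frame): u_1 = (0.776 + 0.576) / (1 + 0.776·0.576) = 1.3520/1.4470 = 0.9344.
Compose with the muon (u' = 0.723 in the pion frame): u_2 = (0.723 + 0.934) / (1 + 0.723·0.934) = 1.6574/1.6755 = 0.9891.

0.989c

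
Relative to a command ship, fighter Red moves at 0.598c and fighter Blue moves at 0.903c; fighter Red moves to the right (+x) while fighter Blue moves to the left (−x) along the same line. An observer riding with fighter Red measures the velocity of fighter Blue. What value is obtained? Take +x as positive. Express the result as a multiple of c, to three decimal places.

-0.975c

β_A = 0.598, β_B = -0.903.
Transform to A's frame with the inverse velocity-addition law: u' = (u − v)/(1 − uv/c²), taking u = β_B and v = β_A.
u' = (-0.903 − 0.598) / (1 − (0.598)(-0.903)) = -1.5010/1.5400 = -0.9747.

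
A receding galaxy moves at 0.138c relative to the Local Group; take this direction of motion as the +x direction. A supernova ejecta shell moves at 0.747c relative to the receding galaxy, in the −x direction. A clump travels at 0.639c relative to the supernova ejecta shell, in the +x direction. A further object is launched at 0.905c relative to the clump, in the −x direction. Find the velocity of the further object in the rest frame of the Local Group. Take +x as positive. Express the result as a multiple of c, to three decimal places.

-0.917c

Apply u = (u' + v)/(1 + u'v/c²) successively, working outward toward the Local Group.
Start: velocity of the receding galaxy relative to the Local Group = 0.1380c.
Compose with the supernova ejecta shell (u' = -0.747 in the receding galaxy frame): u_1 = (-0.747 + 0.138) / (1 + (-0.747)·0.138) = -0.6090/0.8969 = -0.6790.
Compose with the clump (u' = 0.639 in the supernova ejecta shell frame): u_2 = (0.639 + (-0.679)) / (1 + 0.639·(-0.679)) = -0.0400/0.5661 = -0.0706.
Compose with the further object (u' = -0.905 in the clump frame): u_3 = (-0.905 + (-0.071)) / (1 + (-0.905)·(-0.071)) = -0.9756/1.0639 = -0.9170.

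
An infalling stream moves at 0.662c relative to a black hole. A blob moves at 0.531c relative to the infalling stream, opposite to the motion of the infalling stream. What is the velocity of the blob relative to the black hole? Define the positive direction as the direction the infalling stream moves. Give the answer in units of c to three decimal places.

+0.202c

With v = 0.662 and u' = -0.531 (in units of c),
u = (u' + v)/(1 + u'v/c²):
u = (-0.531 + 0.662) / (1 + (-0.531)·0.662) = 0.1310/0.6485 = 0.2020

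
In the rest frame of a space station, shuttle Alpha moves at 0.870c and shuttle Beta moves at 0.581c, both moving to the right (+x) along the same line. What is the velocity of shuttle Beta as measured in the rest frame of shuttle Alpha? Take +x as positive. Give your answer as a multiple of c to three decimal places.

-0.584c

β_A = 0.870, β_B = 0.581.
Transform to A's frame with the inverse velocity-addition law: u' = (u − v)/(1 − uv/c²), taking u = β_B and v = β_A.
u' = (0.581 − 0.870) / (1 − (0.870)(0.581)) = -0.2890/0.4945 = -0.5844.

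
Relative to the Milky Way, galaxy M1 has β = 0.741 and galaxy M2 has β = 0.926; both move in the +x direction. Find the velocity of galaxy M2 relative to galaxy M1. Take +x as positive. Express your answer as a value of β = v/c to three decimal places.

β = +0.589

β_A = 0.741, β_B = 0.926.
Transform to A's frame with the inverse velocity-addition law: u' = (u − v)/(1 − uv/c²), taking u = β_B and v = β_A.
u' = (0.926 − 0.741) / (1 − (0.741)(0.926)) = 0.1850/0.3138 = 0.5895.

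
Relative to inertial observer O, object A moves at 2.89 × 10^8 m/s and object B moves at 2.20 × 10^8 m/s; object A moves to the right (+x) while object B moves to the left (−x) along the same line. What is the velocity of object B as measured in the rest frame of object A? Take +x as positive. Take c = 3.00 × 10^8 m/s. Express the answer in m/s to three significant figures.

-2.98 × 10^8 m/s

β_A = 0.963, β_B = -0.733 (dividing each by c = 3.00 × 10^8 m/s).
Transform to A's frame with the inverse velocity-addition law: u' = (u − v)/(1 − uv/c²), taking u = β_B and v = β_A.
u' = (-0.733 − 0.963) / (1 − (0.963)(-0.733)) = -1.6967/1.7064 = -0.9943.
u' = -0.9943 × 3.00 × 10^8 m/s.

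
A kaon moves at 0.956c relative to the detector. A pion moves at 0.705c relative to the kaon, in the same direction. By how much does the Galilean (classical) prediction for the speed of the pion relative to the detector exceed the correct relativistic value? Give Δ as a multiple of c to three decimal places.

Δ = 0.669c

Galilean: u_cl = 0.705 + 0.956 = 1.6610.
Relativistic: u_rel = (0.705 + 0.956) / (1 + 0.705·0.956) = 1.6610/1.6740 = 0.9922.
Δ = 1.6610 − 0.9922 = 0.6688.
(The classical prediction exceeds c; the relativistic result does not.)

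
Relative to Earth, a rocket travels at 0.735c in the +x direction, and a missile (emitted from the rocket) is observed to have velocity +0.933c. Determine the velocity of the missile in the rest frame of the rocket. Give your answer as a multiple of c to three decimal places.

Invert the composition law: u' = (u − v)/(1 − uv/c²).
u' = (0.933 − 0.735) / (1 − (0.933)(0.735)) = 0.1980/0.3142 = 0.6301.

+0.630c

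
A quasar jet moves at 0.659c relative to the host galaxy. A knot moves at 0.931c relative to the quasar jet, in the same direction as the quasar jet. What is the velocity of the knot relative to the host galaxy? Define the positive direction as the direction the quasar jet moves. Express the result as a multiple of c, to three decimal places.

With v = 0.659 and u' = 0.931 (in units of c),
u = (u' + v)/(1 + u'v/c²):
u = (0.931 + 0.659) / (1 + 0.931·0.659) = 1.5900/1.6135 = 0.9854

0.985c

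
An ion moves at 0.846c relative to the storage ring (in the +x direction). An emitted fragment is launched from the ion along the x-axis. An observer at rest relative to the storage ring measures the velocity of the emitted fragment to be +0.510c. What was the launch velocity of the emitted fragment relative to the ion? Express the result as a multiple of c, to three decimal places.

-0.591c

Invert the composition law: u' = (u − v)/(1 − uv/c²).
u' = (0.510 − 0.846) / (1 − (0.510)(0.846)) = -0.3360/0.5685 = -0.5910.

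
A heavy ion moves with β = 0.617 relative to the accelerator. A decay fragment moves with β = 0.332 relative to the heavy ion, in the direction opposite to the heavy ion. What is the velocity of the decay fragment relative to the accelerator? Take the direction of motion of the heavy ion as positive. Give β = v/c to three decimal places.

With v = 0.617 and u' = -0.332 (in units of c),
u = (u' + v)/(1 + u'v/c²):
u = (-0.332 + 0.617) / (1 + (-0.332)·0.617) = 0.2850/0.7952 = 0.3584

β = +0.358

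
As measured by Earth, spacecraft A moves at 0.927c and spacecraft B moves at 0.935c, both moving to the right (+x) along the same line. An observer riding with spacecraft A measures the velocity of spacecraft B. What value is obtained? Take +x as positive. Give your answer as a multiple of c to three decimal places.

β_A = 0.927, β_B = 0.935.
Transform to A's frame with the inverse velocity-addition law: u' = (u − v)/(1 − uv/c²), taking u = β_B and v = β_A.
u' = (0.935 − 0.927) / (1 − (0.927)(0.935)) = 0.0080/0.1333 = 0.0600.

+0.060c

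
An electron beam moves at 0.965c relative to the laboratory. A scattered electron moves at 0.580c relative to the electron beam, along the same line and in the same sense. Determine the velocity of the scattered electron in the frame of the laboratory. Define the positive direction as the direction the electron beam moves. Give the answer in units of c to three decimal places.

With v = 0.965 and u' = 0.580 (in units of c),
u = (u' + v)/(1 + u'v/c²):
u = (0.580 + 0.965) / (1 + 0.580·0.965) = 1.5450/1.5597 = 0.9906
(Galilean addition would give +1.545c, exceeding c.)

0.991c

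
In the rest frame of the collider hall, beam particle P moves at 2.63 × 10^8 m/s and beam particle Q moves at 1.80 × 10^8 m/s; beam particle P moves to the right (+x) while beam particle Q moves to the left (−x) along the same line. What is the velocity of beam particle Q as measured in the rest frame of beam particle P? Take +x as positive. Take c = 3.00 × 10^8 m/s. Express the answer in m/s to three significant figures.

-2.90 × 10^8 m/s

β_A = 0.877, β_B = -0.600 (dividing each by c = 3.00 × 10^8 m/s).
Transform to A's frame with the inverse velocity-addition law: u' = (u − v)/(1 − uv/c²), taking u = β_B and v = β_A.
u' = (-0.600 − 0.877) / (1 − (0.877)(-0.600)) = -1.4767/1.5260 = -0.9677.
u' = -0.9677 × 3.00 × 10^8 m/s.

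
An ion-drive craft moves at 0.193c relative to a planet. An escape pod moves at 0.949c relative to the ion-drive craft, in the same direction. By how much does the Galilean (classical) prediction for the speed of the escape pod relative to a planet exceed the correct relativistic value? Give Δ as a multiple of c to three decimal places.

Galilean: u_cl = 0.949 + 0.193 = 1.1420.
Relativistic: u_rel = (0.949 + 0.193) / (1 + 0.949·0.193) = 1.1420/1.1832 = 0.9652.
Δ = 1.1420 − 0.9652 = 0.1768.
(The classical prediction exceeds c; the relativistic result does not.)

Δ = 0.177c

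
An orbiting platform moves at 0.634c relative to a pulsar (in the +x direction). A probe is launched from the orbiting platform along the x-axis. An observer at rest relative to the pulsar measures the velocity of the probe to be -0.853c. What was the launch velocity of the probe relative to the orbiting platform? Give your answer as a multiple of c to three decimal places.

-0.965c

Invert the composition law: u' = (u − v)/(1 − uv/c²).
u' = (-0.853 − 0.634) / (1 − (-0.853)(0.634)) = -1.4870/1.5408 = -0.9651.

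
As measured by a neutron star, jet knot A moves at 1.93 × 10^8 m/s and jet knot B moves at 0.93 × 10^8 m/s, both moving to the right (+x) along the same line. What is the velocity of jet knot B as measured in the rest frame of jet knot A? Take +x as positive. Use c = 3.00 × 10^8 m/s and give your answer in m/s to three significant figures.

β_A = 0.643, β_B = 0.310 (dividing each by c = 3.00 × 10^8 m/s).
Transform to A's frame with the inverse velocity-addition law: u' = (u − v)/(1 − uv/c²), taking u = β_B and v = β_A.
u' = (0.310 − 0.643) / (1 − (0.643)(0.310)) = -0.3333/0.8006 = -0.4164.
u' = -0.4164 × 3.00 × 10^8 m/s.

-1.25 × 10^8 m/s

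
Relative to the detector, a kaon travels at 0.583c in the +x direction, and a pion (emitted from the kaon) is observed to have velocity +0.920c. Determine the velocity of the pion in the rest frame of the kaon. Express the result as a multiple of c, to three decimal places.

+0.727c

Invert the composition law: u' = (u − v)/(1 − uv/c²).
u' = (0.920 − 0.583) / (1 − (0.920)(0.583)) = 0.3370/0.4636 = 0.7269.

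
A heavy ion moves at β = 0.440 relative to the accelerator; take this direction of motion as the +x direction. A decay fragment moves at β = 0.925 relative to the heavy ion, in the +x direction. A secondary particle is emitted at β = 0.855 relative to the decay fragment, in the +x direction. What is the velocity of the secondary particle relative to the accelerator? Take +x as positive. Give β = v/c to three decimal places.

Apply u = (u' + v)/(1 + u'v/c²) successively, working outward toward the accelerator.
Start: velocity of the heavy ion relative to the accelerator = 0.4400c.
Compose with the decay fragment (u' = 0.925 in the heavy ion frame): u_1 = (0.925 + 0.440) / (1 + 0.925·0.440) = 1.3650/1.4070 = 0.9701.
Compose with the secondary particle (u' = 0.855 in the decay fragment frame): u_2 = (0.855 + 0.970) / (1 + 0.855·0.970) = 1.8251/1.8295 = 0.9976.

β = 0.998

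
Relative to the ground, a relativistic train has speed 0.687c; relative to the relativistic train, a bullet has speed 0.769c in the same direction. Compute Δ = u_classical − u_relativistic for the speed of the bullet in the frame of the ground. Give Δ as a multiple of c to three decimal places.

Δ = 0.503c

Galilean: u_cl = 0.769 + 0.687 = 1.4560.
Relativistic: u_rel = (0.769 + 0.687) / (1 + 0.769·0.687) = 1.4560/1.5283 = 0.9527.
Δ = 1.4560 − 0.9527 = 0.5033.
(The classical prediction exceeds c; the relativistic result does not.)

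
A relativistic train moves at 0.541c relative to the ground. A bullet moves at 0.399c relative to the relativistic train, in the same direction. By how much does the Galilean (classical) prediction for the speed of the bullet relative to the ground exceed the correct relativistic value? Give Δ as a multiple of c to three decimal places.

Galilean: u_cl = 0.399 + 0.541 = 0.9400.
Relativistic: u_rel = (0.399 + 0.541) / (1 + 0.399·0.541) = 0.9400/1.2159 = 0.7731.
Δ = 0.9400 − 0.7731 = 0.1669.

Δ = 0.167c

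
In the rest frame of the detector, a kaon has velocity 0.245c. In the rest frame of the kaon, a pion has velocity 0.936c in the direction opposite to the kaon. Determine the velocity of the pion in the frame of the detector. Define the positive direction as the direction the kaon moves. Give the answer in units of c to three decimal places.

-0.897c

With v = 0.245 and u' = -0.936 (in units of c),
u = (u' + v)/(1 + u'v/c²):
u = (-0.936 + 0.245) / (1 + (-0.936)·0.245) = -0.6910/0.7707 = -0.8966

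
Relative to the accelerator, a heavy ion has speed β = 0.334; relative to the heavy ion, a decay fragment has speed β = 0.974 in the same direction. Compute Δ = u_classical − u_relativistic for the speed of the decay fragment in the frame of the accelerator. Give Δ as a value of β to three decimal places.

Galilean: u_cl = 0.974 + 0.334 = 1.3080.
Relativistic: u_rel = (0.974 + 0.334) / (1 + 0.974·0.334) = 1.3080/1.3253 = 0.9869.
Δ = 1.3080 − 0.9869 = 0.3211.
(The classical prediction exceeds c; the relativistic result does not.)

Δ = 0.321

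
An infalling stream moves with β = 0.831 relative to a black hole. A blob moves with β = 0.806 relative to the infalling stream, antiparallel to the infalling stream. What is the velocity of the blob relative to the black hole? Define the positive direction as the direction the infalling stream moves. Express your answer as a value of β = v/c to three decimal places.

β = +0.076

With v = 0.831 and u' = -0.806 (in units of c),
u = (u' + v)/(1 + u'v/c²):
u = (-0.806 + 0.831) / (1 + (-0.806)·0.831) = 0.0250/0.3302 = 0.0757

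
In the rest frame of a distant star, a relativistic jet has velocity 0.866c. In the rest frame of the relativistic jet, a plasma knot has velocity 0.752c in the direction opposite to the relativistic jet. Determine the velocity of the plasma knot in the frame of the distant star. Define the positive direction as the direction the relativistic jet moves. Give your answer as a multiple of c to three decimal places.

With v = 0.866 and u' = -0.752 (in units of c),
u = (u' + v)/(1 + u'v/c²):
u = (-0.752 + 0.866) / (1 + (-0.752)·0.866) = 0.1140/0.3488 = 0.3269

+0.327c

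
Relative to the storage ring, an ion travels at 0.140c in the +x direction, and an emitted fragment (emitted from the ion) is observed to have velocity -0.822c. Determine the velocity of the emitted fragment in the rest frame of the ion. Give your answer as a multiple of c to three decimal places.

Invert the composition law: u' = (u − v)/(1 − uv/c²).
u' = (-0.822 − 0.140) / (1 − (-0.822)(0.140)) = -0.9620/1.1151 = -0.8627.

-0.863c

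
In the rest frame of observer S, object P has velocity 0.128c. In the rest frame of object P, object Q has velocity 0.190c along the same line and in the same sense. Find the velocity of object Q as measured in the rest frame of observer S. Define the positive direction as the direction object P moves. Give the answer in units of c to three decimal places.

0.310c

With v = 0.128 and u' = 0.190 (in units of c),
u = (u' + v)/(1 + u'v/c²):
u = (0.190 + 0.128) / (1 + 0.190·0.128) = 0.3180/1.0243 = 0.3104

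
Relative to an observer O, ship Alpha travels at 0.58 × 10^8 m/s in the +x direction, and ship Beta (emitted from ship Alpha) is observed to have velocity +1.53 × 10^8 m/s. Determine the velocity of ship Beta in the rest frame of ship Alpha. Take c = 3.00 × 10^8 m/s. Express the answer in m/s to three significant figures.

v = 0.193c, u = 0.510c.
Invert the composition law: u' = (u − v)/(1 − uv/c²).
u' = (0.510 − 0.193) / (1 − (0.510)(0.193)) = 0.3167/0.9014 = 0.3513.
u' = 0.3513 × 3.00 × 10^8 m/s.

+1.05 × 10^8 m/s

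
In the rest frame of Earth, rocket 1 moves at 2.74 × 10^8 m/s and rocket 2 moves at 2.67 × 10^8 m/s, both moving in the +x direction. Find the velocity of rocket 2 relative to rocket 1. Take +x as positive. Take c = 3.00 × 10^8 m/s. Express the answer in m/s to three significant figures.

β_A = 0.913, β_B = 0.890 (dividing each by c = 3.00 × 10^8 m/s).
Transform to A's frame with the inverse velocity-addition law: u' = (u − v)/(1 − uv/c²), taking u = β_B and v = β_A.
u' = (0.890 − 0.913) / (1 − (0.913)(0.890)) = -0.0233/0.1871 = -0.1247.
u' = -0.1247 × 3.00 × 10^8 m/s.

-3.74 × 10^7 m/s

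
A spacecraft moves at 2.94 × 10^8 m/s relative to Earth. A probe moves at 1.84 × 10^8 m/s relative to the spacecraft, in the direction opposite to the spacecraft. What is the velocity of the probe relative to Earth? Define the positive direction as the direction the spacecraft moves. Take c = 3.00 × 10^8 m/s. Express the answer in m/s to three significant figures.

In units of c (dividing by 3.00 × 10^8 m/s): v = 0.980, u' = -0.613.
u = (u' + v)/(1 + u'v/c²):
u = (-0.613 + 0.980) / (1 + (-0.613)·0.980) = 0.3667/0.3989 = 0.9191
(Galilean addition would give +0.367c.)
Converting back: u = 0.9191 × 3.00 × 10^8 m/s.

+2.76 × 10^8 m/s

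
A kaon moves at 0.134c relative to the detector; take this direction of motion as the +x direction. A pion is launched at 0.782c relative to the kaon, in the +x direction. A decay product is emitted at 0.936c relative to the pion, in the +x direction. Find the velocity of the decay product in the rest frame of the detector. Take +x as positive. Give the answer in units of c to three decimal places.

0.994c

Apply u = (u' + v)/(1 + u'v/c²) successively, working outward toward the detector.
Start: velocity of the kaon relative to the detector = 0.1340c.
Compose with the pion (u' = 0.782 in the kaon frame): u_1 = (0.782 + 0.134) / (1 + 0.782·0.134) = 0.9160/1.1048 = 0.8291.
Compose with the decay product (u' = 0.936 in the pion frame): u_2 = (0.936 + 0.829) / (1 + 0.936·0.829) = 1.7651/1.7761 = 0.9938.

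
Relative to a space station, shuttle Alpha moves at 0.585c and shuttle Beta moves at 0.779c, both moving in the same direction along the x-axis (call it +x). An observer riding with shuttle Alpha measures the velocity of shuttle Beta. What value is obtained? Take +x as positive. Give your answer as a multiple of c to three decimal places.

+0.356c

β_A = 0.585, β_B = 0.779.
Transform to A's frame with the inverse velocity-addition law: u' = (u − v)/(1 − uv/c²), taking u = β_B and v = β_A.
u' = (0.779 − 0.585) / (1 − (0.585)(0.779)) = 0.1940/0.5443 = 0.3564.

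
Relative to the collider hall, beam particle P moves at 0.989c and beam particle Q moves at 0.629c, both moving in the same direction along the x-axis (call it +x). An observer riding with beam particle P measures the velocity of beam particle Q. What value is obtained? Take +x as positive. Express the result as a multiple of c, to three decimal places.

β_A = 0.989, β_B = 0.629.
Transform to A's frame with the inverse velocity-addition law: u' = (u − v)/(1 − uv/c²), taking u = β_B and v = β_A.
u' = (0.629 − 0.989) / (1 − (0.989)(0.629)) = -0.3600/0.3779 = -0.9526.

-0.953c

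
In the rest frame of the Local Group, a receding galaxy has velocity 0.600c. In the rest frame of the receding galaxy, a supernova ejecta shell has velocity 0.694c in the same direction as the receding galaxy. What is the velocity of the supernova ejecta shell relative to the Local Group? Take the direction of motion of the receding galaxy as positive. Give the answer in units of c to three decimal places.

With v = 0.600 and u' = 0.694 (in units of c),
u = (u' + v)/(1 + u'v/c²):
u = (0.694 + 0.600) / (1 + 0.694·0.600) = 1.2940/1.4164 = 0.9136

0.914c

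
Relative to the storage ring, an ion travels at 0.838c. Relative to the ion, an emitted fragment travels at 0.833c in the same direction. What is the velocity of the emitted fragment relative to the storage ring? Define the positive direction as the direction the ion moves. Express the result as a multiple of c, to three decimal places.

0.984c

With v = 0.838 and u' = 0.833 (in units of c),
u = (u' + v)/(1 + u'v/c²):
u = (0.833 + 0.838) / (1 + 0.833·0.838) = 1.6710/1.6981 = 0.9841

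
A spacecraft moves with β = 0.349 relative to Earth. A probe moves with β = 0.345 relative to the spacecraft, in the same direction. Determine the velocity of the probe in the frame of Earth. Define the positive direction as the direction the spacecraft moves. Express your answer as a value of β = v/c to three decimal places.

β = 0.619

With v = 0.349 and u' = 0.345 (in units of c),
u = (u' + v)/(1 + u'v/c²):
u = (0.345 + 0.349) / (1 + 0.345·0.349) = 0.6940/1.1204 = 0.6194
(Galilean addition would give +0.694c.)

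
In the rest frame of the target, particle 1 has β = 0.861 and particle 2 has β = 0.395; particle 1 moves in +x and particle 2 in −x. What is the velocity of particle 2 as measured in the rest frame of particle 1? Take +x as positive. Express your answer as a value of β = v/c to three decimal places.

β_A = 0.861, β_B = -0.395.
Transform to A's frame with the inverse velocity-addition law: u' = (u − v)/(1 − uv/c²), taking u = β_B and v = β_A.
u' = (-0.395 − 0.861) / (1 − (0.861)(-0.395)) = -1.2560/1.3401 = -0.9372.

β = -0.937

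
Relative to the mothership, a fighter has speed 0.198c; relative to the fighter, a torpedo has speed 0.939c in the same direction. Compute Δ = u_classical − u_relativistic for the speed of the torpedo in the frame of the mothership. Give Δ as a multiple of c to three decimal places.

Δ = 0.178c

Galilean: u_cl = 0.939 + 0.198 = 1.1370.
Relativistic: u_rel = (0.939 + 0.198) / (1 + 0.939·0.198) = 1.1370/1.1859 = 0.9587.
Δ = 1.1370 − 0.9587 = 0.1783.
(The classical prediction exceeds c; the relativistic result does not.)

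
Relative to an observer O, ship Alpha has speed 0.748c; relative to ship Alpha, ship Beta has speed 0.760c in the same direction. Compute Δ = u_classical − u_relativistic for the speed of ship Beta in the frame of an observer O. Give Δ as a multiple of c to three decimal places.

Δ = 0.547c

Galilean: u_cl = 0.760 + 0.748 = 1.5080.
Relativistic: u_rel = (0.760 + 0.748) / (1 + 0.760·0.748) = 1.5080/1.5685 = 0.9614.
Δ = 1.5080 − 0.9614 = 0.5466.
(The classical prediction exceeds c; the relativistic result does not.)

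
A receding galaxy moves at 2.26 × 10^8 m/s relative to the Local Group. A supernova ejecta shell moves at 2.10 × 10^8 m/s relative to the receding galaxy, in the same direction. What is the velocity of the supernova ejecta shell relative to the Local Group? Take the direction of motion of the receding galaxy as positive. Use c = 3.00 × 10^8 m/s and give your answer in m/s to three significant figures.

In units of c (dividing by 3.00 × 10^8 m/s): v = 0.753, u' = 0.700.
u = (u' + v)/(1 + u'v/c²):
u = (0.700 + 0.753) / (1 + 0.700·0.753) = 1.4533/1.5273 = 0.9515
(Galilean addition would give +1.453c, exceeding c.)
Converting back: u = 0.9515 × 3.00 × 10^8 m/s.

2.85 × 10^8 m/s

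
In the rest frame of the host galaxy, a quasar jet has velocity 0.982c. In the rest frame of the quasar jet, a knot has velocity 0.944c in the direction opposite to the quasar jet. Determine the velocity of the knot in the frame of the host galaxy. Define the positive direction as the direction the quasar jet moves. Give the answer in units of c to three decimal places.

+0.521c

With v = 0.982 and u' = -0.944 (in units of c),
u = (u' + v)/(1 + u'v/c²):
u = (-0.944 + 0.982) / (1 + (-0.944)·0.982) = 0.0380/0.0730 = 0.5206
(Galilean addition would give +0.038c.)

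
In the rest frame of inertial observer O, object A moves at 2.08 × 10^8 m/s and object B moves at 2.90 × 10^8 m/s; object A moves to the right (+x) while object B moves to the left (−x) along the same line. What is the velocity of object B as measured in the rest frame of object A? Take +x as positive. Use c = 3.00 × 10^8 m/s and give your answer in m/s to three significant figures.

-2.98 × 10^8 m/s

β_A = 0.693, β_B = -0.967 (dividing each by c = 3.00 × 10^8 m/s).
Transform to A's frame with the inverse velocity-addition law: u' = (u − v)/(1 − uv/c²), taking u = β_B and v = β_A.
u' = (-0.967 − 0.693) / (1 − (0.693)(-0.967)) = -1.6600/1.6702 = -0.9939.
u' = -0.9939 × 3.00 × 10^8 m/s.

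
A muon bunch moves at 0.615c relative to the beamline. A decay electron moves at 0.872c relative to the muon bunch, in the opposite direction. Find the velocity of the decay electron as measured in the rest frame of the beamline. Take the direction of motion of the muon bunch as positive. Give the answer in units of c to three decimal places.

-0.554c

With v = 0.615 and u' = -0.872 (in units of c),
u = (u' + v)/(1 + u'v/c²):
u = (-0.872 + 0.615) / (1 + (-0.872)·0.615) = -0.2570/0.4637 = -0.5542
(Galilean addition would give -0.257c.)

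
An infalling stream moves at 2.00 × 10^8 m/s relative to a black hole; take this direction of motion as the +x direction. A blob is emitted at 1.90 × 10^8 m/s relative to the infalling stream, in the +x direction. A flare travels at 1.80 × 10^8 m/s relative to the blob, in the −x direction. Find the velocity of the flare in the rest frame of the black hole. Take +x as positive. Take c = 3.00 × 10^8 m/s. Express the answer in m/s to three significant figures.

Apply u = (u' + v)/(1 + u'v/c²) successively, working outward toward the black hole.
(Dividing each given speed by c = 3.00 × 10^8 m/s to work in units of c.)
Start: velocity of the infalling stream relative to the black hole = 0.6667c.
Compose with the blob (u' = 0.633 in the infalling stream frame): u_1 = (0.633 + 0.667) / (1 + 0.633·0.667) = 1.3000/1.4222 = 0.9141.
Compose with the flare (u' = -0.600 in the blob frame): u_2 = (-0.600 + 0.914) / (1 + (-0.600)·0.914) = 0.3141/0.4516 = 0.6955.
So u = 0.6955 × 3.00 × 10^8 m/s.

+2.09 × 10^8 m/s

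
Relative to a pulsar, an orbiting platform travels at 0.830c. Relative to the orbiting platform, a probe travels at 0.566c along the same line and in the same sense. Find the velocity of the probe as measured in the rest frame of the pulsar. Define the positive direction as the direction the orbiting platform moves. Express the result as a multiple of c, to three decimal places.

0.950c

With v = 0.830 and u' = 0.566 (in units of c),
u = (u' + v)/(1 + u'v/c²):
u = (0.566 + 0.830) / (1 + 0.566·0.830) = 1.3960/1.4698 = 0.9498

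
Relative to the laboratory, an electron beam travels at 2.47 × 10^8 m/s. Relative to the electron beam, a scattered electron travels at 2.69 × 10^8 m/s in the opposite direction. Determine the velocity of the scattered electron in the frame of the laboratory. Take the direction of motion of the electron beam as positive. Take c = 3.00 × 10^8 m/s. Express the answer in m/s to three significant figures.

In units of c (dividing by 3.00 × 10^8 m/s): v = 0.823, u' = -0.897.
u = (u' + v)/(1 + u'v/c²):
u = (-0.897 + 0.823) / (1 + (-0.897)·0.823) = -0.0733/0.2617 = -0.2802
Converting back: u = -0.2802 × 3.00 × 10^8 m/s.

-8.41 × 10^7 m/s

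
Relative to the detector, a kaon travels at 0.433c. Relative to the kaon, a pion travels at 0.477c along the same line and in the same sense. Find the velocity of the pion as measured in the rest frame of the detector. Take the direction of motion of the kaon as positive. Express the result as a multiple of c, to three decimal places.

With v = 0.433 and u' = 0.477 (in units of c),
u = (u' + v)/(1 + u'v/c²):
u = (0.477 + 0.433) / (1 + 0.477·0.433) = 0.9100/1.2065 = 0.7542

0.754c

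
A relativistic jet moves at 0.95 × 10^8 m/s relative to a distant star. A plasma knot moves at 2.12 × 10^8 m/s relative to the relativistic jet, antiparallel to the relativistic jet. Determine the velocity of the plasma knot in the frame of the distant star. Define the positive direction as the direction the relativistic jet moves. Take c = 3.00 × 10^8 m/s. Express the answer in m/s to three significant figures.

-1.51 × 10^8 m/s

In units of c (dividing by 3.00 × 10^8 m/s): v = 0.317, u' = -0.707.
u = (u' + v)/(1 + u'v/c²):
u = (-0.707 + 0.317) / (1 + (-0.707)·0.317) = -0.3900/0.7762 = -0.5024
(Galilean addition would give -0.390c.)
Converting back: u = -0.5024 × 3.00 × 10^8 m/s.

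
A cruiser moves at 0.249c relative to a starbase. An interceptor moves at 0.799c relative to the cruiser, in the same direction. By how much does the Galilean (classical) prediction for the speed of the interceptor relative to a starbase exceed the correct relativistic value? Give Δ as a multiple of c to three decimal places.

Δ = 0.174c

Galilean: u_cl = 0.799 + 0.249 = 1.0480.
Relativistic: u_rel = (0.799 + 0.249) / (1 + 0.799·0.249) = 1.0480/1.1990 = 0.8741.
Δ = 1.0480 − 0.8741 = 0.1739.
(The classical prediction exceeds c; the relativistic result does not.)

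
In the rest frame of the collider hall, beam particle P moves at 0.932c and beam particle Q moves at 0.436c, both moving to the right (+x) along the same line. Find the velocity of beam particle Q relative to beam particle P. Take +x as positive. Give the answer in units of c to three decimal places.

β_A = 0.932, β_B = 0.436.
Transform to A's frame with the inverse velocity-addition law: u' = (u − v)/(1 − uv/c²), taking u = β_B and v = β_A.
u' = (0.436 − 0.932) / (1 − (0.932)(0.436)) = -0.4960/0.5936 = -0.8355.

-0.836c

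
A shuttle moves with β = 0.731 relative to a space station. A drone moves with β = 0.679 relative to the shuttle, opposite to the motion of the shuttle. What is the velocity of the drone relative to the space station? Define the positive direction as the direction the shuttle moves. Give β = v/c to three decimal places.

With v = 0.731 and u' = -0.679 (in units of c),
u = (u' + v)/(1 + u'v/c²):
u = (-0.679 + 0.731) / (1 + (-0.679)·0.731) = 0.0520/0.5037 = 0.1032
(Galilean addition would give +0.052c.)

β = +0.103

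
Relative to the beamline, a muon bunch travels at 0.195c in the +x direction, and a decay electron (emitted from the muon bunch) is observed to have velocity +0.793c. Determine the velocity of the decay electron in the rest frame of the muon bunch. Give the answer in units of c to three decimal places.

Invert the composition law: u' = (u − v)/(1 − uv/c²).
u' = (0.793 − 0.195) / (1 − (0.793)(0.195)) = 0.5980/0.8454 = 0.7074.

+0.707c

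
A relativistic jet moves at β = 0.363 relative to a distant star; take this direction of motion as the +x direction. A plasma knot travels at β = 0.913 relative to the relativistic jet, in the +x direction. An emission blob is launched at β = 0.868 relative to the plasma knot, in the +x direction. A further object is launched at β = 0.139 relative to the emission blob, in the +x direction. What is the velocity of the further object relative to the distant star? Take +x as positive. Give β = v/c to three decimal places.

Apply u = (u' + v)/(1 + u'v/c²) successively, working outward toward the distant star.
Start: velocity of the relativistic jet relative to the distant star = 0.3630c.
Compose with the plasma knot (u' = 0.913 in the relativistic jet frame): u_1 = (0.913 + 0.363) / (1 + 0.913·0.363) = 1.2760/1.3314 = 0.9584.
Compose with the emission blob (u' = 0.868 in the plasma knot frame): u_2 = (0.868 + 0.958) / (1 + 0.868·0.958) = 1.8264/1.8319 = 0.9970.
Compose with the further object (u' = 0.139 in the emission blob frame): u_3 = (0.139 + 0.997) / (1 + 0.139·0.997) = 1.1360/1.1386 = 0.9977.

β = 0.998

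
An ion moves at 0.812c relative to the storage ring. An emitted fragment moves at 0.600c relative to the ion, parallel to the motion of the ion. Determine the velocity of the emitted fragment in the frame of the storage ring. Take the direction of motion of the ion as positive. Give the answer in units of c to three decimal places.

With v = 0.812 and u' = 0.600 (in units of c),
u = (u' + v)/(1 + u'v/c²):
u = (0.600 + 0.812) / (1 + 0.600·0.812) = 1.4120/1.4872 = 0.9494
(Galilean addition would give +1.412c, exceeding c.)

0.949c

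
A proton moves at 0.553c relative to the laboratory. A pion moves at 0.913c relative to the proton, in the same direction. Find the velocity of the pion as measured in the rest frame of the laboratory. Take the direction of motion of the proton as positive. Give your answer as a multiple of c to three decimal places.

With v = 0.553 and u' = 0.913 (in units of c),
u = (u' + v)/(1 + u'v/c²):
u = (0.913 + 0.553) / (1 + 0.913·0.553) = 1.4660/1.5049 = 0.9742

0.974c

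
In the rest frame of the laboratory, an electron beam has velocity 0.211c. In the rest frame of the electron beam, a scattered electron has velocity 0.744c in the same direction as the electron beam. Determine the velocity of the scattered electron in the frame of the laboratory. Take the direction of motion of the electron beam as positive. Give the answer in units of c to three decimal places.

With v = 0.211 and u' = 0.744 (in units of c),
u = (u' + v)/(1 + u'v/c²):
u = (0.744 + 0.211) / (1 + 0.744·0.211) = 0.9550/1.1570 = 0.8254
(Galilean addition would give +0.955c.)

0.825c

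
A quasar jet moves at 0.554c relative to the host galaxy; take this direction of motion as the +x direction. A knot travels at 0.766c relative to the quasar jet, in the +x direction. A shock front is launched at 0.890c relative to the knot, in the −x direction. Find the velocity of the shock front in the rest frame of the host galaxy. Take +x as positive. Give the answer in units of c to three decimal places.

Apply u = (u' + v)/(1 + u'v/c²) successively, working outward toward the host galaxy.
Start: velocity of the quasar jet relative to the host galaxy = 0.5540c.
Compose with the knot (u' = 0.766 in the quasar jet frame): u_1 = (0.766 + 0.554) / (1 + 0.766·0.554) = 1.3200/1.4244 = 0.9267.
Compose with the shock front (u' = -0.890 in the knot frame): u_2 = (-0.890 + 0.927) / (1 + (-0.890)·0.927) = 0.0367/0.1752 = 0.2096.

+0.210c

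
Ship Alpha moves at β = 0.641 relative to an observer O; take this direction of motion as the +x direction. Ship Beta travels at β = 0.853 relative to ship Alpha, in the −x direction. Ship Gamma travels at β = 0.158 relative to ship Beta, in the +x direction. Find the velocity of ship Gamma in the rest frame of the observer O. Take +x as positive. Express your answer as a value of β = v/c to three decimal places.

β = -0.334

Apply u = (u' + v)/(1 + u'v/c²) successively, working outward toward the observer O.
Start: velocity of ship Alpha relative to the observer O = 0.6410c.
Compose with ship Beta (u' = -0.853 in ship Alpha frame): u_1 = (-0.853 + 0.641) / (1 + (-0.853)·0.641) = -0.2120/0.4532 = -0.4678.
Compose with ship Gamma (u' = 0.158 in ship Beta frame): u_2 = (0.158 + (-0.468)) / (1 + 0.158·(-0.468)) = -0.3098/0.9261 = -0.3345.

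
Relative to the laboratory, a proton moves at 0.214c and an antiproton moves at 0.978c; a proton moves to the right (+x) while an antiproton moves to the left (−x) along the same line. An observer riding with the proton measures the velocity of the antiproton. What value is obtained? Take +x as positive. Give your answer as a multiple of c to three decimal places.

-0.986c

β_A = 0.214, β_B = -0.978.
Transform to A's frame with the inverse velocity-addition law: u' = (u − v)/(1 − uv/c²), taking u = β_B and v = β_A.
u' = (-0.978 − 0.214) / (1 − (0.214)(-0.978)) = -1.1920/1.2093 = -0.9857.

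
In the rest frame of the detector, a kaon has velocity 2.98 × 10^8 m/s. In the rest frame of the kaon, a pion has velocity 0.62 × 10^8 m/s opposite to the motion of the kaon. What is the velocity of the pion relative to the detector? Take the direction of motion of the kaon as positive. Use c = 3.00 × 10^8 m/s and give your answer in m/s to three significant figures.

In units of c (dividing by 3.00 × 10^8 m/s): v = 0.993, u' = -0.207.
u = (u' + v)/(1 + u'v/c²):
u = (-0.207 + 0.993) / (1 + (-0.207)·0.993) = 0.7867/0.7947 = 0.9899
Converting back: u = 0.9899 × 3.00 × 10^8 m/s.

+2.97 × 10^8 m/s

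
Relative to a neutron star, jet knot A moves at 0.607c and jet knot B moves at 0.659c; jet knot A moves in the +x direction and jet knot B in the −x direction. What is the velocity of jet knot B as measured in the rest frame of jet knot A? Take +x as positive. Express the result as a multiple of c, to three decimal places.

-0.904c

β_A = 0.607, β_B = -0.659.
Transform to A's frame with the inverse velocity-addition law: u' = (u − v)/(1 − uv/c²), taking u = β_B and v = β_A.
u' = (-0.659 − 0.607) / (1 − (0.607)(-0.659)) = -1.2660/1.4000 = -0.9043.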